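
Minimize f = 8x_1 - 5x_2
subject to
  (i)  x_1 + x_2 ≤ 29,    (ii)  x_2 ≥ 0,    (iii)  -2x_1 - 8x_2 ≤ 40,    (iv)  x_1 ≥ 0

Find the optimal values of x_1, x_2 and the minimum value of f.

x_1 = 0, x_2 = 29, minimum f = -145

Extreme points and f = 8x_1 - 5x_2:
  (29, 0) → f = 232
  (0, 29) → f = -145
  (0, 0) → f = 0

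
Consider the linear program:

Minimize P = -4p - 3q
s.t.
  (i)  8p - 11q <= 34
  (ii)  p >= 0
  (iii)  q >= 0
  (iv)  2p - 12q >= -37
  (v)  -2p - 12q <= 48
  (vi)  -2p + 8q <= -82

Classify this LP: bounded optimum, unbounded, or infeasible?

infeasible

The boundaries 8p - 11q = 34 and q = 0 meet at (17/4, 0), but that point violates -2p + 8q ≤ -82. Every candidate vertex is excluded by some other constraint, so the feasible region is empty.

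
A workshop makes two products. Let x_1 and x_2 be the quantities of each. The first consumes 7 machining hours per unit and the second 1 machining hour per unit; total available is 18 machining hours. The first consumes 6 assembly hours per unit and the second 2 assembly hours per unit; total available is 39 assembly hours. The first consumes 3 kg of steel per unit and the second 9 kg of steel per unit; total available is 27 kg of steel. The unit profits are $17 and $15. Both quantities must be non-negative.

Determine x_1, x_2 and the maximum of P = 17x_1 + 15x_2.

Vertices and P = 17x_1 + 15x_2:
  (0, 0) → P = 0
  (0, 3) → P = 45
  (18/7, 0) → P = 306/7
  (9/4, 9/4) → P = 72

At the optimal vertex, 7x_1 + x_2 = 18 and 3x_1 + 9x_2 = 27.
Solving simultaneously gives x_1 = 9/4, x_2 = 9/4.

x_1 = 9/4, x_2 = 9/4, maximum P = 72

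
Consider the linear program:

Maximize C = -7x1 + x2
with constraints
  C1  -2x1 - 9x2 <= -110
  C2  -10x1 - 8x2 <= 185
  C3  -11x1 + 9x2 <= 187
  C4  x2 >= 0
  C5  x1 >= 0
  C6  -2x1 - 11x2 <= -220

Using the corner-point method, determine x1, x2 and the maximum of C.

The feasible region is unbounded (it extends along (1, 0), (9, 11)), but C strictly decreases along every unbounded feasible direction, so there is no improving ray and the maximum is attained at a vertex.

The optimum lies where -11x1 + 9x2 = 187 and x1 = 0.
Solving simultaneously gives x1 = 0, x2 = 187/9.

x1 = 0, x2 = 187/9, maximum C = 187/9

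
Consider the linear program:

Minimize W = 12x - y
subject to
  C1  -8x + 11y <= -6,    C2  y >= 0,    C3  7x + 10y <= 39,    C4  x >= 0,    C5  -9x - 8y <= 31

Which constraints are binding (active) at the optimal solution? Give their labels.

C1 and C2

Vertices and W = 12x - y:
  (3/4, 0) → W = 9
  (489/157, 270/157) → W = 5598/157
  (39/7, 0) → W = 468/7

The minimum is at (3/4, 0). Substituting into each constraint, equality holds for C1 and C2; the remaining constraints have slack.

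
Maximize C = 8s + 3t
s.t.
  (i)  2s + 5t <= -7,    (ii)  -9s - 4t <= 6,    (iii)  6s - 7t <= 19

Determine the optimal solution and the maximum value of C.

s = 23/22, t = -20/11, maximum C = 32/11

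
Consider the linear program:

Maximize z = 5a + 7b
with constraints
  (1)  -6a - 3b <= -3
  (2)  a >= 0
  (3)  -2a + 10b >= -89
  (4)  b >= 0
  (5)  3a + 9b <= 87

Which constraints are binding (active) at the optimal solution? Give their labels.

(4) and (5)

Extreme points and z = 5a + 7b:
  (0, 1) → z = 7
  (1/2, 0) → z = 5/2
  (0, 29/3) → z = 203/3
  (29, 0) → z = 145

The maximum is at (29, 0). Substituting into each constraint, equality holds for (4) and (5); the remaining constraints have slack.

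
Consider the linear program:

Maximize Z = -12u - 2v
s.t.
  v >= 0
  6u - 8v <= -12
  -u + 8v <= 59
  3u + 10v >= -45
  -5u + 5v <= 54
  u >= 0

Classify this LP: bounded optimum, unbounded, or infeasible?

Extreme points and Z = -12u - 2v:
  (47/5, 171/20) → Z = -1299/10
  (0, 3/2) → Z = -3
  (0, 59/8) → Z = -59/4
The feasible region has finitely many vertices and no improving ray; the maximum is -3 at (0, 3/2).

bounded optimum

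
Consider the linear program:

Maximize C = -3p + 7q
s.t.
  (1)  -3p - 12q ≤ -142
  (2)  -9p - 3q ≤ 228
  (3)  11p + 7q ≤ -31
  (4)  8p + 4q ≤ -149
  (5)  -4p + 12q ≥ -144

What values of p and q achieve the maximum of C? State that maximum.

The binding constraints are -9p - 3q = 228 and 8p + 4q = -149.
Solving simultaneously gives p = -155/4, q = 161/4.

p = -155/4, q = 161/4, maximum C = 398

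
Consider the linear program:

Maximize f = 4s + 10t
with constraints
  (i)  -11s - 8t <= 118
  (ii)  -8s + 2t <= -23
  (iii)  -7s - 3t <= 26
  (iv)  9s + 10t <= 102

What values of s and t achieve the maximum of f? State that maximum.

Extreme points and f = 4s + 10t:
  (146/23, -540/23) → f = -4816/23
  (17/38, -369/38) → f = -1811/19
  (31/7, 87/14) → f = 559/7
The feasible region is unbounded (it extends along (10, -9), (8, -11)), but f strictly decreases along every unbounded feasible direction, so there is no improving ray and the maximum is attained at a vertex.

At the optimal vertex, -8s + 2t = -23 and 9s + 10t = 102.
Solving simultaneously gives s = 31/7, t = 87/14.

s = 31/7, t = 87/14, maximum f = 559/7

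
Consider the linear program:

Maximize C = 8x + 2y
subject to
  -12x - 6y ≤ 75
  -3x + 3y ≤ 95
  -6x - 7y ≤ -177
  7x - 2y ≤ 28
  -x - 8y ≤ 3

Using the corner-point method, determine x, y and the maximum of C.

The binding constraints are -3x + 3y = 95 and 7x - 2y = 28.
Solving simultaneously gives x = 274/15, y = 749/15.

x = 274/15, y = 749/15, maximum C = 246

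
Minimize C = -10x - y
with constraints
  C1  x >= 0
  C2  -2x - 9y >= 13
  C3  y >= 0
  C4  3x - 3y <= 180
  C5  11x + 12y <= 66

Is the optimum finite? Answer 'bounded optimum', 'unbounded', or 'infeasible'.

The boundaries x = 0 and -2x - 9y = 13 meet at (0, -13/9), but that point violates y ≥ 0. Every candidate vertex is excluded by some other constraint, so the feasible region is empty.

infeasible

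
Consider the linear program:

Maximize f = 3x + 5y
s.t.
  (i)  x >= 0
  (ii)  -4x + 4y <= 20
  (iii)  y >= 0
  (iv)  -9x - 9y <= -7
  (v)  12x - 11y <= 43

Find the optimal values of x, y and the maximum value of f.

x = 98, y = 103, maximum f = 809

Extreme points and f = 3x + 5y:
  (0, 5) → f = 25
  (0, 7/9) → f = 35/9
  (98, 103) → f = 809
  (7/9, 0) → f = 7/3
  (43/12, 0) → f = 43/4

At the optimal vertex, -4x + 4y = 20 and 12x - 11y = 43.
Solving simultaneously gives x = 98, y = 103.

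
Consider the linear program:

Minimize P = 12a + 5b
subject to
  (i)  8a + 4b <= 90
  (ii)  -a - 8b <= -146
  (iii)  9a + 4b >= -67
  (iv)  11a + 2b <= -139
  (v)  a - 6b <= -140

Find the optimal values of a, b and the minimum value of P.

a = -157, b = 673/2, minimum P = -403/2

Corner points and P = 12a + 5b:
  (-157, 673/2) → P = -403/2
  (-184/7, 1051/14) → P = 839/14
  (-481/29, 1193/58) → P = -5579/58
  (-557/34, 1401/68) → P = -6363/68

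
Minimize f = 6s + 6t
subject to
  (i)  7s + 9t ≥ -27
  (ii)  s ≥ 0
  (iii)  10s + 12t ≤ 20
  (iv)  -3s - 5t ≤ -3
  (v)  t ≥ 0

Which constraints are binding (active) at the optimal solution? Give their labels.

(ii) and (iv)

Extreme points and f = 6s + 6t:
  (0, 5/3) → f = 10
  (0, 3/5) → f = 18/5
  (2, 0) → f = 12
  (1, 0) → f = 6

The minimum is at (0, 3/5). Substituting into each constraint, equality holds for (ii) and (iv); the remaining constraints have slack.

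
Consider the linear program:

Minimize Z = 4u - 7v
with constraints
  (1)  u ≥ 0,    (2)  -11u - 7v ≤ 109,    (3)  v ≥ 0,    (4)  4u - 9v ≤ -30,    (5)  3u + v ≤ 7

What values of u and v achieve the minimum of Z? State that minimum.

u = 0, v = 7, minimum Z = -49

Vertices and Z = 4u - 7v:
  (0, 10/3) → Z = -70/3
  (0, 7) → Z = -49
  (33/31, 118/31) → Z = -694/31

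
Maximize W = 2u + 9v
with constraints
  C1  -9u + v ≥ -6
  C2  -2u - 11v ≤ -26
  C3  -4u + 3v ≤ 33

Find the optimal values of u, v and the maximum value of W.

u = 51/23, v = 321/23, maximum W = 2991/23

At the optimal vertex, -9u + v = -6 and -4u + 3v = 33.
Solving simultaneously gives u = 51/23, v = 321/23.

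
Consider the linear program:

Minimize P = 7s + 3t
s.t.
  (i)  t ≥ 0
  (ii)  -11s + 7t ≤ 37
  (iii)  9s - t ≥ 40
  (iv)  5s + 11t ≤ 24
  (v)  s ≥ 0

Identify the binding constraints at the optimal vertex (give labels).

(i) and (iii)

Corner points and P = 7s + 3t:
  (40/9, 0) → P = 280/9
  (24/5, 0) → P = 168/5
  (58/13, 2/13) → P = 412/13

The minimum is at (40/9, 0). Substituting into each constraint, equality holds for (i) and (iii); the remaining constraints have slack.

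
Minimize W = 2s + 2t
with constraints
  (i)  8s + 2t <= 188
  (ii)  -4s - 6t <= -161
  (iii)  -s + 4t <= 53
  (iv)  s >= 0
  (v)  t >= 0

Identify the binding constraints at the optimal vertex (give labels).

(ii) and (iii)

Corner points and W = 2s + 2t:
  (403/20, 67/5) → W = 671/10
  (19, 18) → W = 74
  (163/11, 373/22) → W = 699/11

The minimum is at (163/11, 373/22). Substituting into each constraint, equality holds for (ii) and (iii); the remaining constraints have slack.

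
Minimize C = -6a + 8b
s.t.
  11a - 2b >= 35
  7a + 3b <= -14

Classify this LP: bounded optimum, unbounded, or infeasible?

unbounded

From the feasible point (77/47, -399/47), moving in the direction (-2, -11) keeps every constraint satisfied while C decreases without bound.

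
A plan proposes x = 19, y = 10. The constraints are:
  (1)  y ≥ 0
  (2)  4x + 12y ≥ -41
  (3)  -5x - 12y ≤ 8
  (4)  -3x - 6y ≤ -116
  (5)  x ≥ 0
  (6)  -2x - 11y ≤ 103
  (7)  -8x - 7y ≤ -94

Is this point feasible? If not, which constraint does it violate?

(1): 10 ≥ 0 ✓
(2): 196 ≥ -41 ✓
(3): -215 ≤ 8 ✓
(4): -117 ≤ -116 ✓
(5): 19 ≥ 0 ✓
(6): -148 ≤ 103 ✓
(7): -222 ≤ -94 ✓

feasible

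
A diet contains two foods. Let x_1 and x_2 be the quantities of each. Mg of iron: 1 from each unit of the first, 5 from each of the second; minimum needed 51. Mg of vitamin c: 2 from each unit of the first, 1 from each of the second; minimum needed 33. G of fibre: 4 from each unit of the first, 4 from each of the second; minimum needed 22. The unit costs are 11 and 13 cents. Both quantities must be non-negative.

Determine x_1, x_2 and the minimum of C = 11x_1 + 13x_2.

x_1 = 38/3, x_2 = 23/3, minimum C = 239

Corner points and C = 11x_1 + 13x_2:
  (0, 33) → C = 429
  (51, 0) → C = 561
  (38/3, 23/3) → C = 239
The feasible region is unbounded (it extends along (0, 1), (1, 0)), but C strictly increases along every unbounded feasible direction, so there is no improving ray and the minimum is attained at a vertex.

The binding constraints are x_1 + 5x_2 = 51 and 2x_1 + x_2 = 33.
Solving simultaneously gives x_1 = 38/3, x_2 = 23/3.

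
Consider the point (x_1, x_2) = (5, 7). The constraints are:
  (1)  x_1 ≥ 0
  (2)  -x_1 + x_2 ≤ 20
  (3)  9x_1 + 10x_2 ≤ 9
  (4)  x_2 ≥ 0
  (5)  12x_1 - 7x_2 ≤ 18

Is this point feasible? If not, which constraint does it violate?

not feasible — violates (3)

Constraint (3): 9x_1 + 10x_2 = 115, which is not ≤ 9. All other constraints are satisfied.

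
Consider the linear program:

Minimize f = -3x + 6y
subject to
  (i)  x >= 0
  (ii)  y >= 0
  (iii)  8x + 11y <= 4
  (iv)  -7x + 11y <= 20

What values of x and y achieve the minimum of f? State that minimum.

x = 1/2, y = 0, minimum f = -3/2

Feasible corners and f = -3x + 6y:
  (0, 0) → f = 0
  (0, 4/11) → f = 24/11
  (1/2, 0) → f = -3/2

The optimum lies where y = 0 and 8x + 11y = 4.
Solving simultaneously gives x = 1/2, y = 0.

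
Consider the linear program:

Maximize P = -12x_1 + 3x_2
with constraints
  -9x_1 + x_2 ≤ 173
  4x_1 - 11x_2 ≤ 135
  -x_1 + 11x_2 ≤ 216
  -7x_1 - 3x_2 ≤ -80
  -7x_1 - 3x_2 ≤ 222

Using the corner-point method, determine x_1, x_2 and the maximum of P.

x_1 = 29/10, x_2 = 199/10, maximum P = 249/10

Feasible corners and P = -12x_1 + 3x_2:
  (117, 333/11) → P = -14445/11
  (1285/89, -625/89) → P = -17295/89
  (29/10, 199/10) → P = 249/10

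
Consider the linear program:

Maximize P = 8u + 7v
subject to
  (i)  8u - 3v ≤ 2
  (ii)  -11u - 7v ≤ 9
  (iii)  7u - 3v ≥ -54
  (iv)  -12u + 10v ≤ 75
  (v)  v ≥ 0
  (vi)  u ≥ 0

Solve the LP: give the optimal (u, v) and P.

Corner points and P = 8u + 7v:
  (245/44, 156/11) → P = 1582/11
  (1/4, 0) → P = 2
  (0, 15/2) → P = 105/2
  (0, 0) → P = 0

u = 245/44, v = 156/11, maximum P = 1582/11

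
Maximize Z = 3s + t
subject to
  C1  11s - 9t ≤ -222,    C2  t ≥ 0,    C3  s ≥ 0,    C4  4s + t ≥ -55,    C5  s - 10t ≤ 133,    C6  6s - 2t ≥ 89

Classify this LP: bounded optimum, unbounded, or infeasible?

From the feasible point (1245/32, 2311/32), moving in the direction (2, 6) keeps every constraint satisfied while Z increases without bound.

unbounded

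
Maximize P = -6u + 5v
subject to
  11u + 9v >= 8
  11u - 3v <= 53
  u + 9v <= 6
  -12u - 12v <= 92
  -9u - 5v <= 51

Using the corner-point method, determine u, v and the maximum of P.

u = 1/5, v = 29/45, maximum P = 91/45

Extreme points and P = -6u + 5v:
  (167/44, -15/4) → P = -1827/44
  (1/5, 29/45) → P = 91/45
  (165/34, 13/102) → P = -2905/102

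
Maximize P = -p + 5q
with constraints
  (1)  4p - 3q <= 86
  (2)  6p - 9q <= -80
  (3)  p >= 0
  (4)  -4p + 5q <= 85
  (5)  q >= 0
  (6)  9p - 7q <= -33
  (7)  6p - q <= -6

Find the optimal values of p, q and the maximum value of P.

p = 55/26, q = 243/13, maximum P = 2375/26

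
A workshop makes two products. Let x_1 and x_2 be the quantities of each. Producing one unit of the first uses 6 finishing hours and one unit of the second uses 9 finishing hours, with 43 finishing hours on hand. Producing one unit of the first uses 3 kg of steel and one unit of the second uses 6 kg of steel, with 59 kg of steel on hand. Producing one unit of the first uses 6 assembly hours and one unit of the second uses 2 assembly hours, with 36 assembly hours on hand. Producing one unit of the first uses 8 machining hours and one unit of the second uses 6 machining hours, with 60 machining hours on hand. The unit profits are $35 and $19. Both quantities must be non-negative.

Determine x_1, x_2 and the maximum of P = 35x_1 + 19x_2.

x_1 = 17/3, x_2 = 1, maximum P = 652/3

Corner points and P = 35x_1 + 19x_2:
  (0, 0) → P = 0
  (0, 43/9) → P = 817/9
  (6, 0) → P = 210
  (17/3, 1) → P = 652/3

At the optimal vertex, 6x_1 + 9x_2 = 43 and 6x_1 + 2x_2 = 36.
Solving simultaneously gives x_1 = 17/3, x_2 = 1.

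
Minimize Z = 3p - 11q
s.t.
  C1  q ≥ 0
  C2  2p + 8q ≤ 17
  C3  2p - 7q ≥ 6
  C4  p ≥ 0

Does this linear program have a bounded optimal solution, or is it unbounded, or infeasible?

Vertices and Z = 3p - 11q:
  (17/2, 0) → Z = 51/2
  (3, 0) → Z = 9
  (167/30, 11/15) → Z = 259/30
The feasible region has finitely many vertices and no improving ray; the minimum is 259/30 at (167/30, 11/15).

bounded optimum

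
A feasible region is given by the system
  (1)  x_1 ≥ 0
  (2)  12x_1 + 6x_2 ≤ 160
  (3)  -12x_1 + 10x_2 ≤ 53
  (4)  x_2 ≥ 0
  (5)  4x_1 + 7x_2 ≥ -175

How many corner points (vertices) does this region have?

Pairwise boundary intersections that survive every other constraint:
  (0, 53/10)
  (0, 0)
  (641/96, 213/16)
  (40/3, 0)

4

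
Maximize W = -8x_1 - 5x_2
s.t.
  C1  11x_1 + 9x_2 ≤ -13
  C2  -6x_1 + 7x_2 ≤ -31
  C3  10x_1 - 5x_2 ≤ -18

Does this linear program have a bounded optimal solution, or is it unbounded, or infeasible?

unbounded

From the feasible point (-281/40, -209/20), moving in the direction (-5, -10) keeps every constraint satisfied while W increases without bound.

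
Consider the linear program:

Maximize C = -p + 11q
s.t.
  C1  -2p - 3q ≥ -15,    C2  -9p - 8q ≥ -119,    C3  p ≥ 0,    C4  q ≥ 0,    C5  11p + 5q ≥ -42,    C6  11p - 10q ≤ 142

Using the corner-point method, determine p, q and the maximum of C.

p = 0, q = 5, maximum C = 55

Vertices and C = -p + 11q:
  (0, 5) → C = 55
  (15/2, 0) → C = -15/2
  (0, 0) → C = 0

At the optimal vertex, -2p - 3q = -15 and p = 0.
Solving simultaneously gives p = 0, q = 5.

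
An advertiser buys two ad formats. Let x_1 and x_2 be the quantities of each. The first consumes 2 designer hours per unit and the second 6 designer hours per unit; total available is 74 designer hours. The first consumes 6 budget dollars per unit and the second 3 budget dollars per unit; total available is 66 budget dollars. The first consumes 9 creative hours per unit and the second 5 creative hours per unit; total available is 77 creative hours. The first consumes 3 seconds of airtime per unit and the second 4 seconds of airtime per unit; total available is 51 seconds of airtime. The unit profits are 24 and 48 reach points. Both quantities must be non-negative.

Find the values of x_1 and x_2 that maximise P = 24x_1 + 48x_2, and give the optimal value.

x_1 = 1, x_2 = 12, maximum P = 600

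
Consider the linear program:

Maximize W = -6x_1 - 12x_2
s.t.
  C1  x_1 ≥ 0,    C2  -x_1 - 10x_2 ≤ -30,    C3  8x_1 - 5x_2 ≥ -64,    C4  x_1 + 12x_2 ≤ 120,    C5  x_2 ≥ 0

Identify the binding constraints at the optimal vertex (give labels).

C1 and C2

Vertices and W = -6x_1 - 12x_2:
  (0, 3) → W = -36
  (0, 10) → W = -120
  (30, 0) → W = -180
  (120, 0) → W = -720

The maximum is at (0, 3). Substituting into each constraint, equality holds for C1 and C2; the remaining constraints have slack.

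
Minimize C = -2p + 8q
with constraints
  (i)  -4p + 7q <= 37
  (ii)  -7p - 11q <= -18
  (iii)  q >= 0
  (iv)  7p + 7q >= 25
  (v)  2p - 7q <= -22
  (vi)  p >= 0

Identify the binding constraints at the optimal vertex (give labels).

Vertices and C = -2p + 8q:
  (0, 37/7) → C = 296/7
  (1/3, 68/21) → C = 530/21
  (0, 25/7) → C = 200/7
The feasible region is unbounded (it extends along (7, 4), (7, 2)), but C strictly increases along every unbounded feasible direction, so there is no improving ray and the minimum is attained at a vertex.

The minimum is at (1/3, 68/21). Substituting into each constraint, equality holds for (iv) and (v); the remaining constraints have slack.

(iv) and (v)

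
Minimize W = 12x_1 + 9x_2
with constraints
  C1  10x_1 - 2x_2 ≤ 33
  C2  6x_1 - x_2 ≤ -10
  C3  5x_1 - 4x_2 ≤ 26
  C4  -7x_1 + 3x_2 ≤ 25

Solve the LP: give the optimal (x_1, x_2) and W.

Vertices and W = 12x_1 + 9x_2:
  (-66/19, -206/19) → W = -2646/19
  (-5/11, 80/11) → W = 60
  (-178/13, -307/13) → W = -4899/13

At the optimal vertex, 5x_1 - 4x_2 = 26 and -7x_1 + 3x_2 = 25.
Solving simultaneously gives x_1 = -178/13, x_2 = -307/13.

x_1 = -178/13, x_2 = -307/13, minimum W = -4899/13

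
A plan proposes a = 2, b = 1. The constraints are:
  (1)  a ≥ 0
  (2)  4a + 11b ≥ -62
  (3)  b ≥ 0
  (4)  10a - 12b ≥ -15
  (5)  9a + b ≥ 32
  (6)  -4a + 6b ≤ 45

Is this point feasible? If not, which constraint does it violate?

not feasible — violates (5)

Constraint (5): 9a + b = 19, which is not ≥ 32. All other constraints are satisfied.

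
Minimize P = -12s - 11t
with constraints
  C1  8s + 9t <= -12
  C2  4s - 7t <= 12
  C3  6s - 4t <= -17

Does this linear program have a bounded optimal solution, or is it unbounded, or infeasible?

Extreme points and P = -12s - 11t:
  (-201/86, 32/43) → P = 854/43
  (-167/26, -70/13) → P = 1772/13
The feasible region has finitely many vertices and no improving ray; the minimum is 854/43 at (-201/86, 32/43).

bounded optimum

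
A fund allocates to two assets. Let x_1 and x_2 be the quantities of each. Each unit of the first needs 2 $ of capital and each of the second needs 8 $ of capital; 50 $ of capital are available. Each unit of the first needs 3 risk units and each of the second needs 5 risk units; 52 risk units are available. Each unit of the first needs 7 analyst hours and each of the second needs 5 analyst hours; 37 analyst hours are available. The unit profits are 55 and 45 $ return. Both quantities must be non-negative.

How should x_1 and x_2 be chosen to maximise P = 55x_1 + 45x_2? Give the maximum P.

x_1 = 1, x_2 = 6, maximum P = 325

Vertices and P = 55x_1 + 45x_2:
  (0, 0) → P = 0
  (0, 25/4) → P = 1125/4
  (37/7, 0) → P = 2035/7
  (1, 6) → P = 325

The binding constraints are 2x_1 + 8x_2 = 50 and 7x_1 + 5x_2 = 37.
Solving simultaneously gives x_1 = 1, x_2 = 6.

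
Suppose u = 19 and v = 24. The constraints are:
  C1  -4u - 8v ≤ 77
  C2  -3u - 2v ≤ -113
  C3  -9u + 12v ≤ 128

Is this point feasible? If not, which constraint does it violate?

not feasible — violates C2

Constraint C2: -3u - 2v = -105, which is not ≤ -113. All other constraints are satisfied.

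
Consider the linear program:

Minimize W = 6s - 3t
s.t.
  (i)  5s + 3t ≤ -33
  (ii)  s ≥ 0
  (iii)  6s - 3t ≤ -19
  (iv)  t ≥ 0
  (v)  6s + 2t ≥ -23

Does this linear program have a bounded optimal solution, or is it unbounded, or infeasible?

The boundaries s = 0 and 6s - 3t = -19 meet at (0, 19/3), but that point violates 5s + 3t ≤ -33. Every candidate vertex is excluded by some other constraint, so the feasible region is empty.

infeasible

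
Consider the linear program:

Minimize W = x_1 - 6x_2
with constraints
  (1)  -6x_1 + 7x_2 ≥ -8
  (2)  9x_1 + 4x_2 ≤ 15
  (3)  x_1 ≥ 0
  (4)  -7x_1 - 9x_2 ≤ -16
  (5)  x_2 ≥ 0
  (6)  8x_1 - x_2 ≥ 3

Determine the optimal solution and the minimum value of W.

x_1 = 27/41, x_2 = 93/41, minimum W = -531/41

Extreme points and W = x_1 - 6x_2:
  (71/53, 39/53) → W = -163/53
  (27/41, 93/41) → W = -531/41
  (43/79, 107/79) → W = -599/79

At the optimal vertex, 9x_1 + 4x_2 = 15 and 8x_1 - x_2 = 3.
Solving simultaneously gives x_1 = 27/41, x_2 = 93/41.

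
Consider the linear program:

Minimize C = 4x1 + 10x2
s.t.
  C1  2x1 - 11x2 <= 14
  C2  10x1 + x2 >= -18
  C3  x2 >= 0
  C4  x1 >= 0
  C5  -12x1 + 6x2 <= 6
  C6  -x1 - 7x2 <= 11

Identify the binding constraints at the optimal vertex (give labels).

C3 and C4

Extreme points and C = 4x1 + 10x2:
  (7, 0) → C = 28
  (0, 0) → C = 0
  (0, 1) → C = 10
The feasible region is unbounded (it extends along (1, 2), (11, 2)), but C strictly increases along every unbounded feasible direction, so there is no improving ray and the minimum is attained at a vertex.

The minimum is at (0, 0). Substituting into each constraint, equality holds for C3 and C4; the remaining constraints have slack.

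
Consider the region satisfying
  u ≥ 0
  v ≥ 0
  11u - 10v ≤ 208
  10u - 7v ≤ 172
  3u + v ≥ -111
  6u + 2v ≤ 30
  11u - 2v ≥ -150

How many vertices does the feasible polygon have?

3

The feasible vertices (each the meet of two boundaries and inside every other half-plane) are:
  (0, 0)
  (0, 15)
  (5, 0)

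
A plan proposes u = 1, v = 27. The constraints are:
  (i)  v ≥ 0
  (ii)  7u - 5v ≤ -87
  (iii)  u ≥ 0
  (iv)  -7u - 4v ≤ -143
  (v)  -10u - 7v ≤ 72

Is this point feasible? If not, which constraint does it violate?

not feasible — violates (iv)

Constraint (iv): -7u - 4v = -115, which is not ≤ -143. All other constraints are satisfied.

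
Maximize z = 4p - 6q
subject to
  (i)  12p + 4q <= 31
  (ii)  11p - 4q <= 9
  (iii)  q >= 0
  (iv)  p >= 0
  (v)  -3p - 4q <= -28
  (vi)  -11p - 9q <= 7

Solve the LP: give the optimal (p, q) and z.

Extreme points and z = 4p - 6q:
  (0, 31/4) → z = -93/2
  (1/3, 27/4) → z = -235/6
  (0, 7) → z = -42

At the optimal vertex, 12p + 4q = 31 and -3p - 4q = -28.
Solving simultaneously gives p = 1/3, q = 27/4.

p = 1/3, q = 27/4, maximum z = -235/6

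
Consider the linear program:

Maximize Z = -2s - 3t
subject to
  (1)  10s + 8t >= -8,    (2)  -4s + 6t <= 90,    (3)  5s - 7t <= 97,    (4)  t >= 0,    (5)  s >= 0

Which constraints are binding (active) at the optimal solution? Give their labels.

Corner points and Z = -2s - 3t:
  (606, 419) → Z = -2469
  (0, 15) → Z = -45
  (97/5, 0) → Z = -194/5
  (0, 0) → Z = 0

The maximum is at (0, 0). Substituting into each constraint, equality holds for (4) and (5); the remaining constraints have slack.

(4) and (5)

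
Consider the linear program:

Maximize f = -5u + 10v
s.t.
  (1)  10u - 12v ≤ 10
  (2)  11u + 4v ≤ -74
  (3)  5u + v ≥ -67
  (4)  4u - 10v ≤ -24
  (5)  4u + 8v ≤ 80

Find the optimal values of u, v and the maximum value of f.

u = -154/9, v = 167/9, maximum f = 2440/9

Extreme points and f = -5u + 10v:
  (-418/63, -16/63) → f = 1930/63
  (-38/3, 49/3) → f = 680/3
  (-347/27, -74/27) → f = 995/27
  (-154/9, 167/9) → f = 2440/9

The optimum lies where 5u + v = -67 and 4u + 8v = 80.
Solving simultaneously gives u = -154/9, v = 167/9.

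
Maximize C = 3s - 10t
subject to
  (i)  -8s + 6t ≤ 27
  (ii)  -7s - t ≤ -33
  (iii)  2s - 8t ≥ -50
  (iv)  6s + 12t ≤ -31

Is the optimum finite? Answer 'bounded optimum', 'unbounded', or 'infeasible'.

unbounded

From the feasible point (427/78, -415/78), moving in the direction (12, -6) keeps every constraint satisfied while C increases without bound.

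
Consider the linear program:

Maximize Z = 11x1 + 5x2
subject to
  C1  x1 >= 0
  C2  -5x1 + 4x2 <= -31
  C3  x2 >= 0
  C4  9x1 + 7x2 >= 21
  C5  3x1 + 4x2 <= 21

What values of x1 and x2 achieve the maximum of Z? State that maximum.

x1 = 7, x2 = 0, maximum Z = 77

Vertices and Z = 11x1 + 5x2:
  (31/5, 0) → Z = 341/5
  (13/2, 3/8) → Z = 587/8
  (7, 0) → Z = 77

The optimum lies where x2 = 0 and 3x1 + 4x2 = 21.
Solving simultaneously gives x1 = 7, x2 = 0.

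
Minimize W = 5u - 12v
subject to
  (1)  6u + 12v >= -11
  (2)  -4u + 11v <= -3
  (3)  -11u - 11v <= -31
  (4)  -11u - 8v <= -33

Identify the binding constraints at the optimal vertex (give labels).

Vertices and W = 5u - 12v:
  (493/66, -307/66) → W = 559/6
  (43/17, 11/17) → W = 83/17
  (115/33, -2/3) → W = 839/33
The feasible region is unbounded (it extends along (2, -1), (11, 4)), but W strictly increases along every unbounded feasible direction, so there is no improving ray and the minimum is attained at a vertex.

The minimum is at (43/17, 11/17). Substituting into each constraint, equality holds for (2) and (4); the remaining constraints have slack.

(2) and (4)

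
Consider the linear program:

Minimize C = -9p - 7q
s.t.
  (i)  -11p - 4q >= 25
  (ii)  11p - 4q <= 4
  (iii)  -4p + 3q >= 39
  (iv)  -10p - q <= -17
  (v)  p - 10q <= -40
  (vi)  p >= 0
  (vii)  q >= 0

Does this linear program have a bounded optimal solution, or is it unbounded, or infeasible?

infeasible

The boundaries 11p - 4q = 4 and -4p + 3q = 39 meet at (168/17, 445/17), but that point violates -11p - 4q ≥ 25. Every candidate vertex is excluded by some other constraint, so the feasible region is empty.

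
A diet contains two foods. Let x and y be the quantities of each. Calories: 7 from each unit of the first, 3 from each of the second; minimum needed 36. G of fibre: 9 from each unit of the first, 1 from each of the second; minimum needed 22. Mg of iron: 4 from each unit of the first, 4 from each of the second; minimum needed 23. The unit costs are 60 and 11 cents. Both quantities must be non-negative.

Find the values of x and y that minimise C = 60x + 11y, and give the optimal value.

Feasible corners and C = 60x + 11y:
  (0, 22) → C = 242
  (23/4, 0) → C = 345
  (3/2, 17/2) → C = 367/2
  (75/16, 17/16) → C = 4687/16
The feasible region is unbounded (it extends along (0, 1), (1, 0)), but C strictly increases along every unbounded feasible direction, so there is no improving ray and the minimum is attained at a vertex.

The binding constraints are 7x + 3y = 36 and 9x + y = 22.
Solving simultaneously gives x = 3/2, y = 17/2.

x = 3/2, y = 17/2, minimum C = 367/2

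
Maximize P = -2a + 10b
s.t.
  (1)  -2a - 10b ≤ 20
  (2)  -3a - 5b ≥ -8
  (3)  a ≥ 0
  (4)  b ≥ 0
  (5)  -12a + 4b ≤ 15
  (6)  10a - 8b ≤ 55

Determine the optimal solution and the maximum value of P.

a = 0, b = 8/5, maximum P = 16

Extreme points and P = -2a + 10b:
  (0, 8/5) → P = 16
  (8/3, 0) → P = -16/3
  (0, 0) → P = 0

The optimum lies where -3a - 5b = -8 and a = 0.
Solving simultaneously gives a = 0, b = 8/5.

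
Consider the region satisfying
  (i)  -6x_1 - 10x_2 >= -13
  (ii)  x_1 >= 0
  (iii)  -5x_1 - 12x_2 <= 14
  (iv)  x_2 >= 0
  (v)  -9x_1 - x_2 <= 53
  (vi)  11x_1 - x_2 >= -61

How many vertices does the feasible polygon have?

The feasible vertices (each the meet of two boundaries and inside every other half-plane) are:
  (0, 13/10)
  (13/6, 0)
  (0, 0)

3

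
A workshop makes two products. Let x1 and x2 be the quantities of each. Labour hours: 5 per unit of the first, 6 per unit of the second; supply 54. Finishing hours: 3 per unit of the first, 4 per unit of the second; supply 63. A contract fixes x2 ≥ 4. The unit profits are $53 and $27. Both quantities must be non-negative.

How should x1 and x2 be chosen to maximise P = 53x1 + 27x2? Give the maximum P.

Vertices and P = 53x1 + 27x2:
  (0, 9) → P = 243
  (0, 4) → P = 108
  (6, 4) → P = 426

x1 = 6, x2 = 4, maximum P = 426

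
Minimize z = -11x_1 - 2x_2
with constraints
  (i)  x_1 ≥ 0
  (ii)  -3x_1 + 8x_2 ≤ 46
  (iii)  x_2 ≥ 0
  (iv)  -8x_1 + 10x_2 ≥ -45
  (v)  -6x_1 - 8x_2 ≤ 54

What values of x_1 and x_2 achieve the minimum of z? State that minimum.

Vertices and z = -11x_1 - 2x_2:
  (0, 23/4) → z = -23/2
  (0, 0) → z = 0
  (410/17, 503/34) → z = -5013/17
  (45/8, 0) → z = -495/8

The binding constraints are -3x_1 + 8x_2 = 46 and -8x_1 + 10x_2 = -45.
Solving simultaneously gives x_1 = 410/17, x_2 = 503/34.

x_1 = 410/17, x_2 = 503/34, minimum z = -5013/17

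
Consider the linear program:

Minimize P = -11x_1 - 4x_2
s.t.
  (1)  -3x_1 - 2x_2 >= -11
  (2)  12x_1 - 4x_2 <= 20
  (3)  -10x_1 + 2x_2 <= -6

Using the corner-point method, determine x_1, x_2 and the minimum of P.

x_1 = 7/3, x_2 = 2, minimum P = -101/3

Extreme points and P = -11x_1 - 4x_2:
  (7/3, 2) → P = -101/3
  (17/13, 46/13) → P = -371/13
  (-1, -8) → P = 43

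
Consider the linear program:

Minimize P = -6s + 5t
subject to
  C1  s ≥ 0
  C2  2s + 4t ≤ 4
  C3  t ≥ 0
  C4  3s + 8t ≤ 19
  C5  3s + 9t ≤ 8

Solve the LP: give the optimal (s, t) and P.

s = 2, t = 0, minimum P = -12

Vertices and P = -6s + 5t:
  (0, 0) → P = 0
  (0, 8/9) → P = 40/9
  (2, 0) → P = -12
  (2/3, 2/3) → P = -2/3

At the optimal vertex, 2s + 4t = 4 and t = 0.
Solving simultaneously gives s = 2, t = 0.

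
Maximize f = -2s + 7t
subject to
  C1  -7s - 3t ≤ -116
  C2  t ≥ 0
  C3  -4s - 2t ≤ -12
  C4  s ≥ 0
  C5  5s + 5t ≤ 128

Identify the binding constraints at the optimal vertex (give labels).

Vertices and f = -2s + 7t:
  (116/7, 0) → f = -232/7
  (49/5, 79/5) → f = 91
  (128/5, 0) → f = -256/5

The maximum is at (49/5, 79/5). Substituting into each constraint, equality holds for C1 and C5; the remaining constraints have slack.

C1 and C5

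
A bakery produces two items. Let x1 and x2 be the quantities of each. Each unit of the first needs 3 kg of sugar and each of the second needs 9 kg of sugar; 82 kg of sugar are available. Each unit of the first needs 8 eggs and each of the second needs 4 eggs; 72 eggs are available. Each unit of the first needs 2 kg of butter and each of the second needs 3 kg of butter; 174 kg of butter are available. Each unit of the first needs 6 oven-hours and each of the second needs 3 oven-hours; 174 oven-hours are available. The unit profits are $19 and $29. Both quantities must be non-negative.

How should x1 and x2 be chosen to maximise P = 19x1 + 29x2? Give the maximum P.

x1 = 16/3, x2 = 22/3, maximum P = 314

Corner points and P = 19x1 + 29x2:
  (0, 0) → P = 0
  (0, 82/9) → P = 2378/9
  (9, 0) → P = 171
  (16/3, 22/3) → P = 314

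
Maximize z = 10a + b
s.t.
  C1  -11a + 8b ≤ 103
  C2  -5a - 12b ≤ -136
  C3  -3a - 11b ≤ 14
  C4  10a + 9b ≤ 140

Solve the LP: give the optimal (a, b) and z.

Vertices and z = 10a + b:
  (-37/43, 2011/172) → z = 531/172
  (193/179, 2570/179) → z = 4500/179
  (152/25, 44/5) → z = 348/5

At the optimal vertex, -5a - 12b = -136 and 10a + 9b = 140.
Solving simultaneously gives a = 152/25, b = 44/5.

a = 152/25, b = 44/5, maximum z = 348/5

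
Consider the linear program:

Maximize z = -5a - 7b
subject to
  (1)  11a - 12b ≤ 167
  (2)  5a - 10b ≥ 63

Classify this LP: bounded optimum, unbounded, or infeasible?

unbounded

From the feasible point (457/25, 71/25), moving in the direction (-12, -11) keeps every constraint satisfied while z increases without bound.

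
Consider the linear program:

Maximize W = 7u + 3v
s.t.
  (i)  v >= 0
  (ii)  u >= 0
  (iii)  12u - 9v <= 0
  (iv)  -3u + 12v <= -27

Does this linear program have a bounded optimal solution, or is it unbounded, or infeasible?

infeasible

The boundaries v = 0 and u = 0 meet at (0, 0), but that point violates -3u + 12v ≤ -27. Every candidate vertex is excluded by some other constraint, so the feasible region is empty.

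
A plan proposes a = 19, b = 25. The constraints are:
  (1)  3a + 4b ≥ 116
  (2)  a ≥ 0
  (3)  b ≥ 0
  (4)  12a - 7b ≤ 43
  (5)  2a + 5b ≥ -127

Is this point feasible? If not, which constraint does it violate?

Constraint (4): 12a - 7b = 53, which is not ≤ 43. All other constraints are satisfied.

not feasible — violates (4)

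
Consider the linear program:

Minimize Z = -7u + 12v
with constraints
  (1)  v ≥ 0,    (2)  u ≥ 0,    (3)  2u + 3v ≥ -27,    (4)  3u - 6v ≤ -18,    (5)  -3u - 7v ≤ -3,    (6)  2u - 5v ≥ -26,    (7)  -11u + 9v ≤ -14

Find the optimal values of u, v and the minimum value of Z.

Feasible corners and Z = -7u + 12v:
  (22, 14) → Z = 14
  (82/13, 80/13) → Z = 386/13
  (304/37, 314/37) → Z = 1640/37

At the optimal vertex, 3u - 6v = -18 and 2u - 5v = -26.
Solving simultaneously gives u = 22, v = 14.

u = 22, v = 14, minimum Z = 14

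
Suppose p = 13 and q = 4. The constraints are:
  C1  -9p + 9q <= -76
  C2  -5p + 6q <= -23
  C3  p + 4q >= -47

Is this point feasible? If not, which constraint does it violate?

C1: -81 ≤ -76 ✓
C2: -41 ≤ -23 ✓
C3: 29 ≥ -47 ✓

feasible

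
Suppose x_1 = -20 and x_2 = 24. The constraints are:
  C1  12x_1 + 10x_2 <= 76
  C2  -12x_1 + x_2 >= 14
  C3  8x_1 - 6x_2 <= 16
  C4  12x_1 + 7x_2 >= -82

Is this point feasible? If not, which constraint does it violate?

feasible

C1: 0 ≤ 76 ✓
C2: 264 ≥ 14 ✓
C3: -304 ≤ 16 ✓
C4: -72 ≥ -82 ✓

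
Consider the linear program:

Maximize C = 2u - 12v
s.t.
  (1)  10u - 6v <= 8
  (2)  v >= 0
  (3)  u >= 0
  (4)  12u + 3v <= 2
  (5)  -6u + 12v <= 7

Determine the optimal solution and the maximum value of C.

u = 1/6, v = 0, maximum C = 1/3

The binding constraints are v = 0 and 12u + 3v = 2.
Solving simultaneously gives u = 1/6, v = 0.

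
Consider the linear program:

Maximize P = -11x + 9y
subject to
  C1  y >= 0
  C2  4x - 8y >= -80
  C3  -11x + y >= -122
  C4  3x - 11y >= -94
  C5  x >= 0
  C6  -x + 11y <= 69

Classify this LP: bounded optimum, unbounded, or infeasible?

bounded optimum

Extreme points and P = -11x + 9y:
  (122/11, 0) → P = -122
  (0, 0) → P = 0
  (1411/120, 881/120) → P = -949/15
  (0, 69/11) → P = 621/11
The feasible region has finitely many vertices and no improving ray; the maximum is 621/11 at (0, 69/11).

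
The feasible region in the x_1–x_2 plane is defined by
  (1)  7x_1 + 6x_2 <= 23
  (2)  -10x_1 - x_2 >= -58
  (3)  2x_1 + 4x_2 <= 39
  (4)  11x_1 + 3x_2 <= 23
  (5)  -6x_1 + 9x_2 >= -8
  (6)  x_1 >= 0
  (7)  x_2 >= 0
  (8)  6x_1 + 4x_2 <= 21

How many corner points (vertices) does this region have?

5

Intersecting each pair of boundary lines and keeping only the points that satisfy every inequality leaves:
  (23/15, 92/45)
  (0, 23/6)
  (77/39, 50/117)
  (4/3, 0)
  (0, 0)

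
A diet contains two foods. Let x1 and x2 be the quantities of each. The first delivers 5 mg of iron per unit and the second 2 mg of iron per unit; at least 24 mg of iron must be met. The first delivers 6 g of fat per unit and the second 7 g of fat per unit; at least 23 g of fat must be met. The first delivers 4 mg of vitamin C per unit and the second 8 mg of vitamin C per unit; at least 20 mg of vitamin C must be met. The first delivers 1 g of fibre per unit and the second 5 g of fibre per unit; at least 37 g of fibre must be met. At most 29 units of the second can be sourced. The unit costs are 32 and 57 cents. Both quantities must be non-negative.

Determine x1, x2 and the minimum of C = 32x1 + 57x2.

x1 = 2, x2 = 7, minimum C = 463

Corner points and C = 32x1 + 57x2:
  (0, 12) → C = 684
  (0, 29) → C = 1653
  (37, 0) → C = 1184
  (2, 7) → C = 463
The feasible region is unbounded (it extends along (1, 0)), but C strictly increases along every unbounded feasible direction, so there is no improving ray and the minimum is attained at a vertex.

The optimum lies where 5x1 + 2x2 = 24 and x1 + 5x2 = 37.
Solving simultaneously gives x1 = 2, x2 = 7.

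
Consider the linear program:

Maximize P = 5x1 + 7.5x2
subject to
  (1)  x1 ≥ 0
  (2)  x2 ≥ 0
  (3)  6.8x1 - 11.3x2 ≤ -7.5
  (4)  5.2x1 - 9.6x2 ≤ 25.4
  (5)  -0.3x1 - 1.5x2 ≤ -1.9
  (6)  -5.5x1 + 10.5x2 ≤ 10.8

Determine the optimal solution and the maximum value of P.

x1 = 4.68, x2 = 3.48, maximum P = 49.5

Extreme points and P = 5x1 + 7.5x2:
  (1022/1359, 1517/1359) → P = 32975/2718
  (117/25, 87/25) → P = 99/2
  (25/76, 1369/1140) → P = 1619/152

The optimum lies where 6.8x1 - 11.3x2 = -7.5 and -5.5x1 + 10.5x2 = 10.8.
Solving simultaneously gives x1 = 117/25, x2 = 87/25.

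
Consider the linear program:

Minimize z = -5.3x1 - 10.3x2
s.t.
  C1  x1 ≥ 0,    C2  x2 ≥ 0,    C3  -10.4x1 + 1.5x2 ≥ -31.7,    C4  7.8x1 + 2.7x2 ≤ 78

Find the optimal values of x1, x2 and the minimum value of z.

Feasible corners and z = -5.3x1 - 10.3x2:
  (0, 0) → z = 0
  (0, 260/9) → z = -2678/9
  (317/104, 0) → z = -16801/1040
  (2251/442, 241/17) → z = -764701/4420

At the optimal vertex, x1 = 0 and 7.8x1 + 2.7x2 = 78.
Solving simultaneously gives x1 = 0, x2 = 260/9.

x1 = 0, x2 = 260/9, minimum z = -2678/9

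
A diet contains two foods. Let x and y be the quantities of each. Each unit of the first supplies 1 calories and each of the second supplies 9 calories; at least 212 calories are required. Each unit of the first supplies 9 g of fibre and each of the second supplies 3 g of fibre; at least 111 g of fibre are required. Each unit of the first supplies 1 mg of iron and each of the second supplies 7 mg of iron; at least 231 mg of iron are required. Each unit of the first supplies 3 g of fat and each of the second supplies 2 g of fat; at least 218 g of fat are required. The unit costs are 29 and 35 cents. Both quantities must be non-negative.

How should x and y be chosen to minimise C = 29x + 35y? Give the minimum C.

Extreme points and C = 29x + 35y:
  (0, 109) → C = 3815
  (231, 0) → C = 6699
  (56, 25) → C = 2499
The feasible region is unbounded (it extends along (0, 1), (1, 0)), but C strictly increases along every unbounded feasible direction, so there is no improving ray and the minimum is attained at a vertex.

x = 56, y = 25, minimum C = 2499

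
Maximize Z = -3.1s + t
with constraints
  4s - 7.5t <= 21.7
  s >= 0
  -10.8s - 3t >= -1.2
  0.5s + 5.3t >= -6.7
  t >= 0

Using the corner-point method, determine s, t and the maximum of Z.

Corner points and Z = -3.1s + t:
  (0, 2/5) → Z = 2/5
  (0, 0) → Z = 0
  (1/9, 0) → Z = -31/90

The binding constraints are s = 0 and -10.8s - 3t = -1.2.
Solving simultaneously gives s = 0, t = 2/5.

s = 0, t = 0.4, maximum Z = 0.4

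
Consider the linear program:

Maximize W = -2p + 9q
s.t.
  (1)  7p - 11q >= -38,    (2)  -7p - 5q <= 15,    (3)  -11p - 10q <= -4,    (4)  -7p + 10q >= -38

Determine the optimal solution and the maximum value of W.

p = 114, q = 76, maximum W = 456

Feasible corners and W = -2p + 9q:
  (-336/191, 446/191) → W = 4686/191
  (114, 76) → W = 456
  (7/3, -13/6) → W = -145/6

The optimum lies where 7p - 11q = -38 and -7p + 10q = -38.
Solving simultaneously gives p = 114, q = 76.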